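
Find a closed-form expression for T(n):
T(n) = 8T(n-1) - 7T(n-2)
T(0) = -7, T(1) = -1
Characteristic equation: x² - 8x + 7 = 0, which factors as (x - (7))(x - (1)) = 0.
Roots r₁ = 7, r₂ = 1 (distinct).
General solution: T(n) = A·(7)^n + B·(1)^n.
From T(0) = -7: A + B = -7.
From T(1) = -1: 7A + B = -1.
Solving: A = 1, B = -8.
So T(n) = 7^{n} - 8.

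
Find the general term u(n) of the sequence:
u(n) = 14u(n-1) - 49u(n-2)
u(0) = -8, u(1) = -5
Characteristic equation: x² - 14x + 49 = 0, which is (x - (7))².
Repeated root r = 7.
General solution: u(n) = (A + Bn)·(7)^n.
From u(0) = -8: A = -8.
From u(1) = -5: (A + B)·(7) = -5 ⇒ B = \frac{51}{7}.
So u(n) = \left(\frac{51 n}{7} - 8\right) \cdot (7)^n.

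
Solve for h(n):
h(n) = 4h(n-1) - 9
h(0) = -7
First-order linear non-homogeneous.
Homogeneous solution: h_h(n) = A·(4)^n.
Try constant particular solution h_p = K: K = 4K - 9 ⇒ K = 3.
General: h(n) = A·(4)^n + 3.
Apply h(0) = -7: A + 3 = -7 ⇒ A = -10.
So h(n) = 3 - 10 \cdot 4^{n}.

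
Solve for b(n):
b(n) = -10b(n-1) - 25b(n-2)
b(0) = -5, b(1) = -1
Characteristic equation: x² + 10x + 25 = 0, which is (x - (-5))².
Repeated root r = -5.
General solution: b(n) = (A + Bn)·(-5)^n.
From b(0) = -5: A = -5.
From b(1) = -1: (A + B)·(-5) = -1 ⇒ B = \frac{26}{5}.
So b(n) = \left(\frac{26 n}{5} - 5\right) \cdot (-5)^n.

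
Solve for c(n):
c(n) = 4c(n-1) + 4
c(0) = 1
First-order linear non-homogeneous.
Homogeneous solution: c_h(n) = A·(4)^n.
Try constant particular solution c_p = K: K = 4K + 4 ⇒ K = - \frac{4}{3}.
General: c(n) = A·(4)^n - \frac{4}{3}.
Apply c(0) = 1: A - \frac{4}{3} = 1 ⇒ A = \frac{7}{3}.
So c(n) = \frac{7 \cdot 4^{n}}{3} - \frac{4}{3}.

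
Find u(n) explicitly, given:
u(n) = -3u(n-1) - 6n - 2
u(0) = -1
First-order linear with linear forcing.
Homogeneous solution: u_h(n) = A·(-3)^n.
Try particular u_p(n) = pn + q. Substituting:
  pn + q = -3(p(n-1) + q) - 6n - 2.
Matching the n-coefficient: p = -3p - 6 ⇒ p = - \frac{3}{2}.
Matching constants: q = 3p - 3q - 2 ⇒ q = - \frac{13}{8}.
General: u(n) = A·(-3)^n - \frac{3 n}{2} - \frac{13}{8}.
Apply u(0) = -1: A - \frac{13}{8} = -1 ⇒ A = \frac{5}{8}.
So u(n) = \frac{5 \left(-3\right)^{n}}{8} - \frac{3 n}{2} - \frac{13}{8}.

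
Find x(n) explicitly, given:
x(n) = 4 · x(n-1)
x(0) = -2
Pure geometric recurrence with ratio 4.
By induction x(n) = x(0) · (4)^n = - 2 \cdot 4^{n}.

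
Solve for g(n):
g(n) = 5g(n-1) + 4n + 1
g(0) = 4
First-order linear with linear forcing.
Homogeneous solution: g_h(n) = A·(5)^n.
Try particular g_p(n) = pn + q. Substituting:
  pn + q = 5(p(n-1) + q) + 4n + 1.
Matching the n-coefficient: p = 5p + 4 ⇒ p = -1.
Matching constants: q = -5p + 5q + 1 ⇒ q = - \frac{3}{2}.
General: g(n) = A·(5)^n - n - \frac{3}{2}.
Apply g(0) = 4: A - \frac{3}{2} = 4 ⇒ A = \frac{11}{2}.
So g(n) = \frac{11 \cdot 5^{n}}{2} - n - \frac{3}{2}.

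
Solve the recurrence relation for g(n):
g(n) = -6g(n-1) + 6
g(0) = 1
First-order linear non-homogeneous.
Homogeneous solution: g_h(n) = A·(-6)^n.
Try constant particular solution g_p = K: K = -6K + 6 ⇒ K = \frac{6}{7}.
General: g(n) = A·(-6)^n + \frac{6}{7}.
Apply g(0) = 1: A + \frac{6}{7} = 1 ⇒ A = \frac{1}{7}.
So g(n) = \frac{\left(-6\right)^{n}}{7} + \frac{6}{7}.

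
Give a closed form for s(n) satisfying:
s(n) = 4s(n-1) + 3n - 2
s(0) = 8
First-order linear with linear forcing.
Homogeneous solution: s_h(n) = A·(4)^n.
Try particular s_p(n) = pn + q. Substituting:
  pn + q = 4(p(n-1) + q) + 3n - 2.
Matching the n-coefficient: p = 4p + 3 ⇒ p = -1.
Matching constants: q = -4p + 4q - 2 ⇒ q = - \frac{2}{3}.
General: s(n) = A·(4)^n - n - \frac{2}{3}.
Apply s(0) = 8: A - \frac{2}{3} = 8 ⇒ A = \frac{26}{3}.
So s(n) = \frac{26 \cdot 4^{n}}{3} - n - \frac{2}{3}.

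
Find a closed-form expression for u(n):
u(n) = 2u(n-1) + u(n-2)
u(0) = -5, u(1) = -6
Characteristic equation: x² - 2x - 1 = 0.
Discriminant Δ = (2)² + 4·(1) = 8.
Roots r₁,₂ = (2 ± √8)/2, so r₁ = 1 + \sqrt{2}, r₂ = 1 - \sqrt{2}.
General solution: u(n) = A·r₁^n + B·r₂^n.
From the initial conditions, A + B = -5 and r₁A + r₂B = -6.
Since r₁ - r₂ = √8: A = (-6 - (-5)r₂)/√8 = - \frac{5}{2} - \frac{\sqrt{2}}{4}, and B = -5 - A = - \frac{5}{2} + \frac{\sqrt{2}}{4}.
So u(n) = \left(- \frac{5}{2} - \frac{\sqrt{2}}{4}\right)\left(1 + \sqrt{2}\right)^n + \left(- \frac{5}{2} + \frac{\sqrt{2}}{4}\right)\left(1 - \sqrt{2}\right)^n.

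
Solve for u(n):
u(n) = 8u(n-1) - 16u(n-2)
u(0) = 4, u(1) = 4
Characteristic equation: x² - 8x + 16 = 0, which is (x - (4))².
Repeated root r = 4.
General solution: u(n) = (A + Bn)·(4)^n.
From u(0) = 4: A = 4.
From u(1) = 4: (A + B)·(4) = 4 ⇒ B = -3.
So u(n) = \left(4 - 3 n\right) \cdot (4)^n.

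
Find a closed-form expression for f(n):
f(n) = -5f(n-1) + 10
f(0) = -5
First-order linear non-homogeneous.
Homogeneous solution: f_h(n) = A·(-5)^n.
Try constant particular solution f_p = K: K = -5K + 10 ⇒ K = \frac{5}{3}.
General: f(n) = A·(-5)^n + \frac{5}{3}.
Apply f(0) = -5: A + \frac{5}{3} = -5 ⇒ A = - \frac{20}{3}.
So f(n) = \frac{5}{3} - \frac{20 \left(-5\right)^{n}}{3}.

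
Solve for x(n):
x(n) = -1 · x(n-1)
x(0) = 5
Pure geometric recurrence with ratio -1.
By induction x(n) = x(0) · (-1)^n = 5 \left(-1\right)^{n}.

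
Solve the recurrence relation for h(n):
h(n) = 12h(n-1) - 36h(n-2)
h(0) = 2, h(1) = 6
Characteristic equation: x² - 12x + 36 = 0, which is (x - (6))².
Repeated root r = 6.
General solution: h(n) = (A + Bn)·(6)^n.
From h(0) = 2: A = 2.
From h(1) = 6: (A + B)·(6) = 6 ⇒ B = -1.
So h(n) = \left(2 - n\right) \cdot (6)^n.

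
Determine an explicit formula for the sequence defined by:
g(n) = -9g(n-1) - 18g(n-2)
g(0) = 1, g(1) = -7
Characteristic equation: x² + 9x + 18 = 0, which factors as (x - (-3))(x - (-6)) = 0.
Roots r₁ = -3, r₂ = -6 (distinct).
General solution: g(n) = A·(-3)^n + B·(-6)^n.
From g(0) = 1: A + B = 1.
From g(1) = -7: -3A - 6B = -7.
Solving: A = - \frac{1}{3}, B = \frac{4}{3}.
So g(n) = - \frac{\left(-3\right)^{n}}{3} + \frac{4 \left(-6\right)^{n}}{3}.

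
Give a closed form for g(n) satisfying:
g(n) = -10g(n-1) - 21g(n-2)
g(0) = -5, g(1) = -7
Characteristic equation: x² + 10x + 21 = 0, which factors as (x - (-7))(x - (-3)) = 0.
Roots r₁ = -7, r₂ = -3 (distinct).
General solution: g(n) = A·(-7)^n + B·(-3)^n.
From g(0) = -5: A + B = -5.
From g(1) = -7: -7A - 3B = -7.
Solving: A = \frac{11}{2}, B = - \frac{21}{2}.
So g(n) = - \frac{21 \left(-3\right)^{n}}{2} + \frac{11 \left(-7\right)^{n}}{2}.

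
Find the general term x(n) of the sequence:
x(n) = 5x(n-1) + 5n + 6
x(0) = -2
First-order linear with linear forcing.
Homogeneous solution: x_h(n) = A·(5)^n.
Try particular x_p(n) = pn + q. Substituting:
  pn + q = 5(p(n-1) + q) + 5n + 6.
Matching the n-coefficient: p = 5p + 5 ⇒ p = - \frac{5}{4}.
Matching constants: q = -5p + 5q + 6 ⇒ q = - \frac{49}{16}.
General: x(n) = A·(5)^n - \frac{5 n}{4} - \frac{49}{16}.
Apply x(0) = -2: A - \frac{49}{16} = -2 ⇒ A = \frac{17}{16}.
So x(n) = \frac{17 \cdot 5^{n}}{16} - \frac{5 n}{4} - \frac{49}{16}.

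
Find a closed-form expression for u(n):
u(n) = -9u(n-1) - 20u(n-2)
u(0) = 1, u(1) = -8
Characteristic equation: x² + 9x + 20 = 0, which factors as (x - (-5))(x - (-4)) = 0.
Roots r₁ = -5, r₂ = -4 (distinct).
General solution: u(n) = A·(-5)^n + B·(-4)^n.
From u(0) = 1: A + B = 1.
From u(1) = -8: -5A - 4B = -8.
Solving: A = 4, B = -3.
So u(n) = - 3 \left(-4\right)^{n} + 4 \left(-5\right)^{n}.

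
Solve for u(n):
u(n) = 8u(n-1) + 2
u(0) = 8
First-order linear non-homogeneous.
Homogeneous solution: u_h(n) = A·(8)^n.
Try constant particular solution u_p = K: K = 8K + 2 ⇒ K = - \frac{2}{7}.
General: u(n) = A·(8)^n - \frac{2}{7}.
Apply u(0) = 8: A - \frac{2}{7} = 8 ⇒ A = \frac{58}{7}.
So u(n) = \frac{58 \cdot 8^{n}}{7} - \frac{2}{7}.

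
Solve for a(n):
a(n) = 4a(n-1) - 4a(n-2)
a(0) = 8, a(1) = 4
Characteristic equation: x² - 4x + 4 = 0, which is (x - (2))².
Repeated root r = 2.
General solution: a(n) = (A + Bn)·(2)^n.
From a(0) = 8: A = 8.
From a(1) = 4: (A + B)·(2) = 4 ⇒ B = -6.
So a(n) = \left(8 - 6 n\right) \cdot (2)^n.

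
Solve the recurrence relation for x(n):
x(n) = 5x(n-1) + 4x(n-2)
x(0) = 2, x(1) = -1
Characteristic equation: x² - 5x - 4 = 0.
Discriminant Δ = (5)² + 4·(4) = 41.
Roots r₁,₂ = (5 ± √41)/2, so r₁ = \frac{5}{2} + \frac{\sqrt{41}}{2}, r₂ = \frac{5}{2} - \frac{\sqrt{41}}{2}.
General solution: x(n) = A·r₁^n + B·r₂^n.
From the initial conditions, A + B = 2 and r₁A + r₂B = -1.
Since r₁ - r₂ = √41: A = (-1 - (2)r₂)/√41 = 1 - \frac{6 \sqrt{41}}{41}, and B = 2 - A = \frac{6 \sqrt{41}}{41} + 1.
So x(n) = \left(1 - \frac{6 \sqrt{41}}{41}\right)\left(\frac{5}{2} + \frac{\sqrt{41}}{2}\right)^n + \left(\frac{6 \sqrt{41}}{41} + 1\right)\left(\frac{5}{2} - \frac{\sqrt{41}}{2}\right)^n.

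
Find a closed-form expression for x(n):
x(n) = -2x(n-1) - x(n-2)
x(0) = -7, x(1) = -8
Characteristic equation: x² + 2x + 1 = 0, which is (x - (-1))².
Repeated root r = -1.
General solution: x(n) = (A + Bn)·(-1)^n.
From x(0) = -7: A = -7.
From x(1) = -8: (A + B)·(-1) = -8 ⇒ B = 15.
So x(n) = \left(15 n - 7\right) \cdot (-1)^n.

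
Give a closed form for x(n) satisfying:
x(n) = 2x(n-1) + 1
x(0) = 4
First-order linear non-homogeneous.
Homogeneous solution: x_h(n) = A·(2)^n.
Try constant particular solution x_p = K: K = 2K + 1 ⇒ K = -1.
General: x(n) = A·(2)^n - 1.
Apply x(0) = 4: A - 1 = 4 ⇒ A = 5.
So x(n) = 5 \cdot 2^{n} - 1.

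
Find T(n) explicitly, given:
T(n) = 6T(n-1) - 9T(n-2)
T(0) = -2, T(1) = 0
Characteristic equation: x² - 6x + 9 = 0, which is (x - (3))².
Repeated root r = 3.
General solution: T(n) = (A + Bn)·(3)^n.
From T(0) = -2: A = -2.
From T(1) = 0: (A + B)·(3) = 0 ⇒ B = 2.
So T(n) = \left(2 n - 2\right) \cdot (3)^n.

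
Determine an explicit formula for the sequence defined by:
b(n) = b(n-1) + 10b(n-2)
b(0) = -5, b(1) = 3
Characteristic equation: x² - x - 10 = 0.
Discriminant Δ = (1)² + 4·(10) = 41.
Roots r₁,₂ = (1 ± √41)/2, so r₁ = \frac{1}{2} + \frac{\sqrt{41}}{2}, r₂ = \frac{1}{2} - \frac{\sqrt{41}}{2}.
General solution: b(n) = A·r₁^n + B·r₂^n.
From the initial conditions, A + B = -5 and r₁A + r₂B = 3.
Since r₁ - r₂ = √41: A = (3 - (-5)r₂)/√41 = - \frac{5}{2} + \frac{11 \sqrt{41}}{82}, and B = -5 - A = - \frac{5}{2} - \frac{11 \sqrt{41}}{82}.
So b(n) = \left(- \frac{5}{2} + \frac{11 \sqrt{41}}{82}\right)\left(\frac{1}{2} + \frac{\sqrt{41}}{2}\right)^n + \left(- \frac{5}{2} - \frac{11 \sqrt{41}}{82}\right)\left(\frac{1}{2} - \frac{\sqrt{41}}{2}\right)^n.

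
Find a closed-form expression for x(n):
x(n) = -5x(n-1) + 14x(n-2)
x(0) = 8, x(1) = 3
Characteristic equation: x² + 5x - 14 = 0, which factors as (x - (2))(x - (-7)) = 0.
Roots r₁ = 2, r₂ = -7 (distinct).
General solution: x(n) = A·(2)^n + B·(-7)^n.
From x(0) = 8: A + B = 8.
From x(1) = 3: 2A - 7B = 3.
Solving: A = \frac{59}{9}, B = \frac{13}{9}.
So x(n) = \frac{13 \left(-7\right)^{n}}{9} + \frac{59 \cdot 2^{n}}{9}.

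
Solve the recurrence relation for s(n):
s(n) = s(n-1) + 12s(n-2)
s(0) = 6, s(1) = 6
Characteristic equation: x² - x - 12 = 0, which factors as (x - (-3))(x - (4)) = 0.
Roots r₁ = -3, r₂ = 4 (distinct).
General solution: s(n) = A·(-3)^n + B·(4)^n.
From s(0) = 6: A + B = 6.
From s(1) = 6: -3A + 4B = 6.
Solving: A = \frac{18}{7}, B = \frac{24}{7}.
So s(n) = \frac{18 \left(-3\right)^{n}}{7} + \frac{24 \cdot 4^{n}}{7}.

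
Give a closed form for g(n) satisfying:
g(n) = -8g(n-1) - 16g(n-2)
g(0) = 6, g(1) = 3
Characteristic equation: x² + 8x + 16 = 0, which is (x - (-4))².
Repeated root r = -4.
General solution: g(n) = (A + Bn)·(-4)^n.
From g(0) = 6: A = 6.
From g(1) = 3: (A + B)·(-4) = 3 ⇒ B = - \frac{27}{4}.
So g(n) = \left(6 - \frac{27 n}{4}\right) \cdot (-4)^n.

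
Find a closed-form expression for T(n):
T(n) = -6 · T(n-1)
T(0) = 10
Pure geometric recurrence with ratio -6.
By induction T(n) = T(0) · (-6)^n = 10 \left(-6\right)^{n}.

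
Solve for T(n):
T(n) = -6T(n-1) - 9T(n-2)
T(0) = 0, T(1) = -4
Characteristic equation: x² + 6x + 9 = 0, which is (x - (-3))².
Repeated root r = -3.
General solution: T(n) = (A + Bn)·(-3)^n.
From T(0) = 0: A = 0.
From T(1) = -4: (A + B)·(-3) = -4 ⇒ B = \frac{4}{3}.
So T(n) = \left(\frac{4 n}{3}\right) \cdot (-3)^n.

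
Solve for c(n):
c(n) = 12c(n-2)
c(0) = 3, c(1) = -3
Characteristic equation: x² - 12 = 0.
Discriminant Δ = (0)² + 4·(12) = 48.
Roots r₁,₂ = (0 ± √48)/2, so r₁ = 2 \sqrt{3}, r₂ = - 2 \sqrt{3}.
General solution: c(n) = A·r₁^n + B·r₂^n.
From the initial conditions, A + B = 3 and r₁A + r₂B = -3.
Since r₁ - r₂ = √48: A = (-3 - (3)r₂)/√48 = \frac{3}{2} - \frac{\sqrt{3}}{4}, and B = 3 - A = \frac{\sqrt{3}}{4} + \frac{3}{2}.
So c(n) = \left(\frac{3}{2} - \frac{\sqrt{3}}{4}\right)\left(2 \sqrt{3}\right)^n + \left(\frac{\sqrt{3}}{4} + \frac{3}{2}\right)\left(- 2 \sqrt{3}\right)^n.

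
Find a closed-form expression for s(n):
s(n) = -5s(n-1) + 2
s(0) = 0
First-order linear non-homogeneous.
Homogeneous solution: s_h(n) = A·(-5)^n.
Try constant particular solution s_p = K: K = -5K + 2 ⇒ K = \frac{1}{3}.
General: s(n) = A·(-5)^n + \frac{1}{3}.
Apply s(0) = 0: A + \frac{1}{3} = 0 ⇒ A = - \frac{1}{3}.
So s(n) = \frac{1}{3} - \frac{\left(-5\right)^{n}}{3}.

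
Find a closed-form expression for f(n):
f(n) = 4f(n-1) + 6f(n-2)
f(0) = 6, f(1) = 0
Characteristic equation: x² - 4x - 6 = 0.
Discriminant Δ = (4)² + 4·(6) = 40.
Roots r₁,₂ = (4 ± √40)/2, so r₁ = 2 + \sqrt{10}, r₂ = 2 - \sqrt{10}.
General solution: f(n) = A·r₁^n + B·r₂^n.
From the initial conditions, A + B = 6 and r₁A + r₂B = 0.
Since r₁ - r₂ = √40: A = (0 - (6)r₂)/√40 = 3 - \frac{3 \sqrt{10}}{5}, and B = 6 - A = \frac{3 \sqrt{10}}{5} + 3.
So f(n) = \left(3 - \frac{3 \sqrt{10}}{5}\right)\left(2 + \sqrt{10}\right)^n + \left(\frac{3 \sqrt{10}}{5} + 3\right)\left(2 - \sqrt{10}\right)^n.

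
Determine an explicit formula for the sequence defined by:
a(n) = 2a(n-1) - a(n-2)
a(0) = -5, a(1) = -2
Characteristic equation: x² - 2x + 1 = 0, which is (x - (1))².
Repeated root r = 1.
General solution: a(n) = (A + Bn)·(1)^n.
From a(0) = -5: A = -5.
From a(1) = -2: (A + B)·(1) = -2 ⇒ B = 3.
So a(n) = \left(3 n - 5\right) \cdot (1)^n.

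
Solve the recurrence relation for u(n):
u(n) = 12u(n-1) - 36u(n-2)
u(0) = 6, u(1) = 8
Characteristic equation: x² - 12x + 36 = 0, which is (x - (6))².
Repeated root r = 6.
General solution: u(n) = (A + Bn)·(6)^n.
From u(0) = 6: A = 6.
From u(1) = 8: (A + B)·(6) = 8 ⇒ B = - \frac{14}{3}.
So u(n) = \left(6 - \frac{14 n}{3}\right) \cdot (6)^n.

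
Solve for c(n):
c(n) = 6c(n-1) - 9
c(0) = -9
First-order linear non-homogeneous.
Homogeneous solution: c_h(n) = A·(6)^n.
Try constant particular solution c_p = K: K = 6K - 9 ⇒ K = \frac{9}{5}.
General: c(n) = A·(6)^n + \frac{9}{5}.
Apply c(0) = -9: A + \frac{9}{5} = -9 ⇒ A = - \frac{54}{5}.
So c(n) = \frac{9}{5} - \frac{54 \cdot 6^{n}}{5}.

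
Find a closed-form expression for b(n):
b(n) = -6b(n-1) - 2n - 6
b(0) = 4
First-order linear with linear forcing.
Homogeneous solution: b_h(n) = A·(-6)^n.
Try particular b_p(n) = pn + q. Substituting:
  pn + q = -6(p(n-1) + q) - 2n - 6.
Matching the n-coefficient: p = -6p - 2 ⇒ p = - \frac{2}{7}.
Matching constants: q = 6p - 6q - 6 ⇒ q = - \frac{54}{49}.
General: b(n) = A·(-6)^n - \frac{2 n}{7} - \frac{54}{49}.
Apply b(0) = 4: A - \frac{54}{49} = 4 ⇒ A = \frac{250}{49}.
So b(n) = \frac{250 \left(-6\right)^{n}}{49} - \frac{2 n}{7} - \frac{54}{49}.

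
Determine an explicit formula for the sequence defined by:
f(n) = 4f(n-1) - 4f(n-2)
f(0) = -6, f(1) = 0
Characteristic equation: x² - 4x + 4 = 0, which is (x - (2))².
Repeated root r = 2.
General solution: f(n) = (A + Bn)·(2)^n.
From f(0) = -6: A = -6.
From f(1) = 0: (A + B)·(2) = 0 ⇒ B = 6.
So f(n) = \left(6 n - 6\right) \cdot (2)^n.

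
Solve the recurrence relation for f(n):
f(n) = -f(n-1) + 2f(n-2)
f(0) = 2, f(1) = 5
Characteristic equation: x² + x - 2 = 0, which factors as (x - (1))(x - (-2)) = 0.
Roots r₁ = 1, r₂ = -2 (distinct).
General solution: f(n) = A·(1)^n + B·(-2)^n.
From f(0) = 2: A + B = 2.
From f(1) = 5: A - 2B = 5.
Solving: A = 3, B = -1.
So f(n) = 3 - \left(-2\right)^{n}.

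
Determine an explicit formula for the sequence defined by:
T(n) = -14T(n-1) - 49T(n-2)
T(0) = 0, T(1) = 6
Characteristic equation: x² + 14x + 49 = 0, which is (x - (-7))².
Repeated root r = -7.
General solution: T(n) = (A + Bn)·(-7)^n.
From T(0) = 0: A = 0.
From T(1) = 6: (A + B)·(-7) = 6 ⇒ B = - \frac{6}{7}.
So T(n) = \left(- \frac{6 n}{7}\right) \cdot (-7)^n.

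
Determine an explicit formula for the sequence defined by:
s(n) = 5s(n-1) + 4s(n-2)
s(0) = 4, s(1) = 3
Characteristic equation: x² - 5x - 4 = 0.
Discriminant Δ = (5)² + 4·(4) = 41.
Roots r₁,₂ = (5 ± √41)/2, so r₁ = \frac{5}{2} + \frac{\sqrt{41}}{2}, r₂ = \frac{5}{2} - \frac{\sqrt{41}}{2}.
General solution: s(n) = A·r₁^n + B·r₂^n.
From the initial conditions, A + B = 4 and r₁A + r₂B = 3.
Since r₁ - r₂ = √41: A = (3 - (4)r₂)/√41 = 2 - \frac{7 \sqrt{41}}{41}, and B = 4 - A = \frac{7 \sqrt{41}}{41} + 2.
So s(n) = \left(2 - \frac{7 \sqrt{41}}{41}\right)\left(\frac{5}{2} + \frac{\sqrt{41}}{2}\right)^n + \left(\frac{7 \sqrt{41}}{41} + 2\right)\left(\frac{5}{2} - \frac{\sqrt{41}}{2}\right)^n.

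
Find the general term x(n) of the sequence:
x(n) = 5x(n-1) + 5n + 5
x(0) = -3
First-order linear with linear forcing.
Homogeneous solution: x_h(n) = A·(5)^n.
Try particular x_p(n) = pn + q. Substituting:
  pn + q = 5(p(n-1) + q) + 5n + 5.
Matching the n-coefficient: p = 5p + 5 ⇒ p = - \frac{5}{4}.
Matching constants: q = -5p + 5q + 5 ⇒ q = - \frac{45}{16}.
General: x(n) = A·(5)^n - \frac{5 n}{4} - \frac{45}{16}.
Apply x(0) = -3: A - \frac{45}{16} = -3 ⇒ A = - \frac{3}{16}.
So x(n) = - \frac{3 \cdot 5^{n}}{16} - \frac{5 n}{4} - \frac{45}{16}.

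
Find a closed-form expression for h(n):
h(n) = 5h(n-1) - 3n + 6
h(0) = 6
First-order linear with linear forcing.
Homogeneous solution: h_h(n) = A·(5)^n.
Try particular h_p(n) = pn + q. Substituting:
  pn + q = 5(p(n-1) + q) - 3n + 6.
Matching the n-coefficient: p = 5p - 3 ⇒ p = \frac{3}{4}.
Matching constants: q = -5p + 5q + 6 ⇒ q = - \frac{9}{16}.
General: h(n) = A·(5)^n + \frac{3 n}{4} - \frac{9}{16}.
Apply h(0) = 6: A - \frac{9}{16} = 6 ⇒ A = \frac{105}{16}.
So h(n) = \frac{105 \cdot 5^{n}}{16} + \frac{3 n}{4} - \frac{9}{16}.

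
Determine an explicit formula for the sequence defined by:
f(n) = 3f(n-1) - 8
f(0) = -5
First-order linear non-homogeneous.
Homogeneous solution: f_h(n) = A·(3)^n.
Try constant particular solution f_p = K: K = 3K - 8 ⇒ K = 4.
General: f(n) = A·(3)^n + 4.
Apply f(0) = -5: A + 4 = -5 ⇒ A = -9.
So f(n) = 4 - 9 \cdot 3^{n}.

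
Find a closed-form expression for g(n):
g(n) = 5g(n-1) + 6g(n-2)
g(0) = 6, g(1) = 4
Characteristic equation: x² - 5x - 6 = 0, which factors as (x - (6))(x - (-1)) = 0.
Roots r₁ = 6, r₂ = -1 (distinct).
General solution: g(n) = A·(6)^n + B·(-1)^n.
From g(0) = 6: A + B = 6.
From g(1) = 4: 6A - B = 4.
Solving: A = \frac{10}{7}, B = \frac{32}{7}.
So g(n) = \frac{32 \left(-1\right)^{n}}{7} + \frac{10 \cdot 6^{n}}{7}.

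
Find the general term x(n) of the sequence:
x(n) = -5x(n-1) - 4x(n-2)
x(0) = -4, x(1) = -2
Characteristic equation: x² + 5x + 4 = 0, which factors as (x - (-1))(x - (-4)) = 0.
Roots r₁ = -1, r₂ = -4 (distinct).
General solution: x(n) = A·(-1)^n + B·(-4)^n.
From x(0) = -4: A + B = -4.
From x(1) = -2: -A - 4B = -2.
Solving: A = -6, B = 2.
So x(n) = - 6 \left(-1\right)^{n} + 2 \left(-4\right)^{n}.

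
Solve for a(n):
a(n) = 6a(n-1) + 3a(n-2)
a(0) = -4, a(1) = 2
Characteristic equation: x² - 6x - 3 = 0.
Discriminant Δ = (6)² + 4·(3) = 48.
Roots r₁,₂ = (6 ± √48)/2, so r₁ = 3 + 2 \sqrt{3}, r₂ = 3 - 2 \sqrt{3}.
General solution: a(n) = A·r₁^n + B·r₂^n.
From the initial conditions, A + B = -4 and r₁A + r₂B = 2.
Since r₁ - r₂ = √48: A = (2 - (-4)r₂)/√48 = -2 + \frac{7 \sqrt{3}}{6}, and B = -4 - A = - \frac{7 \sqrt{3}}{6} - 2.
So a(n) = \left(-2 + \frac{7 \sqrt{3}}{6}\right)\left(3 + 2 \sqrt{3}\right)^n + \left(- \frac{7 \sqrt{3}}{6} - 2\right)\left(3 - 2 \sqrt{3}\right)^n.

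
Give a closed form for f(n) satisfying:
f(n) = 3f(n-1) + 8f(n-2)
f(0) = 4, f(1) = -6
Characteristic equation: x² - 3x - 8 = 0.
Discriminant Δ = (3)² + 4·(8) = 41.
Roots r₁,₂ = (3 ± √41)/2, so r₁ = \frac{3}{2} + \frac{\sqrt{41}}{2}, r₂ = \frac{3}{2} - \frac{\sqrt{41}}{2}.
General solution: f(n) = A·r₁^n + B·r₂^n.
From the initial conditions, A + B = 4 and r₁A + r₂B = -6.
Since r₁ - r₂ = √41: A = (-6 - (4)r₂)/√41 = 2 - \frac{12 \sqrt{41}}{41}, and B = 4 - A = \frac{12 \sqrt{41}}{41} + 2.
So f(n) = \left(2 - \frac{12 \sqrt{41}}{41}\right)\left(\frac{3}{2} + \frac{\sqrt{41}}{2}\right)^n + \left(\frac{12 \sqrt{41}}{41} + 2\right)\left(\frac{3}{2} - \frac{\sqrt{41}}{2}\right)^n.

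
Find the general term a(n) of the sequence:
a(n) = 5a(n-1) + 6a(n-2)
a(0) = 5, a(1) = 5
Characteristic equation: x² - 5x - 6 = 0, which factors as (x - (6))(x - (-1)) = 0.
Roots r₁ = 6, r₂ = -1 (distinct).
General solution: a(n) = A·(6)^n + B·(-1)^n.
From a(0) = 5: A + B = 5.
From a(1) = 5: 6A - B = 5.
Solving: A = \frac{10}{7}, B = \frac{25}{7}.
So a(n) = \frac{25 \left(-1\right)^{n}}{7} + \frac{10 \cdot 6^{n}}{7}.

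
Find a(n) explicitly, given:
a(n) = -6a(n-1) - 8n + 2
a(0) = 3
First-order linear with linear forcing.
Homogeneous solution: a_h(n) = A·(-6)^n.
Try particular a_p(n) = pn + q. Substituting:
  pn + q = -6(p(n-1) + q) - 8n + 2.
Matching the n-coefficient: p = -6p - 8 ⇒ p = - \frac{8}{7}.
Matching constants: q = 6p - 6q + 2 ⇒ q = - \frac{34}{49}.
General: a(n) = A·(-6)^n - \frac{8 n}{7} - \frac{34}{49}.
Apply a(0) = 3: A - \frac{34}{49} = 3 ⇒ A = \frac{181}{49}.
So a(n) = \frac{181 \left(-6\right)^{n}}{49} - \frac{8 n}{7} - \frac{34}{49}.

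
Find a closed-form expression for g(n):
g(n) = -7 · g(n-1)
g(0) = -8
Pure geometric recurrence with ratio -7.
By induction g(n) = g(0) · (-7)^n = - 8 \left(-7\right)^{n}.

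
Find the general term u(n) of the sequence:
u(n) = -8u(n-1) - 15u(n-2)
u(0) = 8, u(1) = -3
Characteristic equation: x² + 8x + 15 = 0, which factors as (x - (-5))(x - (-3)) = 0.
Roots r₁ = -5, r₂ = -3 (distinct).
General solution: u(n) = A·(-5)^n + B·(-3)^n.
From u(0) = 8: A + B = 8.
From u(1) = -3: -5A - 3B = -3.
Solving: A = - \frac{21}{2}, B = \frac{37}{2}.
So u(n) = \frac{37 \left(-3\right)^{n}}{2} - \frac{21 \left(-5\right)^{n}}{2}.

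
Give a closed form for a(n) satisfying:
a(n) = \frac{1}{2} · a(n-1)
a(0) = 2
Pure geometric recurrence with ratio \frac{1}{2}.
By induction a(n) = a(0) · (\frac{1}{2})^n = 2 \cdot 2^{- n}.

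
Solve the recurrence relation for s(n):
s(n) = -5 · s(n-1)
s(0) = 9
Pure geometric recurrence with ratio -5.
By induction s(n) = s(0) · (-5)^n = 9 \left(-5\right)^{n}.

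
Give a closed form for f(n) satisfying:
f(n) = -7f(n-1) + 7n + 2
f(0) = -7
First-order linear with linear forcing.
Homogeneous solution: f_h(n) = A·(-7)^n.
Try particular f_p(n) = pn + q. Substituting:
  pn + q = -7(p(n-1) + q) + 7n + 2.
Matching the n-coefficient: p = -7p + 7 ⇒ p = \frac{7}{8}.
Matching constants: q = 7p - 7q + 2 ⇒ q = \frac{65}{64}.
General: f(n) = A·(-7)^n + \frac{7 n}{8} + \frac{65}{64}.
Apply f(0) = -7: A + \frac{65}{64} = -7 ⇒ A = - \frac{513}{64}.
So f(n) = - \frac{513 \left(-7\right)^{n}}{64} + \frac{7 n}{8} + \frac{65}{64}.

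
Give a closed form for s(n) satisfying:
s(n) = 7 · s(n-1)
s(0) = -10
Pure geometric recurrence with ratio 7.
By induction s(n) = s(0) · (7)^n = - 10 \cdot 7^{n}.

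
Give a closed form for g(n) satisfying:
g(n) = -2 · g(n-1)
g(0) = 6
Pure geometric recurrence with ratio -2.
By induction g(n) = g(0) · (-2)^n = 6 \left(-2\right)^{n}.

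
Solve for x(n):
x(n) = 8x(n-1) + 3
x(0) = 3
First-order linear non-homogeneous.
Homogeneous solution: x_h(n) = A·(8)^n.
Try constant particular solution x_p = K: K = 8K + 3 ⇒ K = - \frac{3}{7}.
General: x(n) = A·(8)^n - \frac{3}{7}.
Apply x(0) = 3: A - \frac{3}{7} = 3 ⇒ A = \frac{24}{7}.
So x(n) = \frac{24 \cdot 8^{n}}{7} - \frac{3}{7}.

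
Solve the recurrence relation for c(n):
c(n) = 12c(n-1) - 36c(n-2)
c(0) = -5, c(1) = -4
Characteristic equation: x² - 12x + 36 = 0, which is (x - (6))².
Repeated root r = 6.
General solution: c(n) = (A + Bn)·(6)^n.
From c(0) = -5: A = -5.
From c(1) = -4: (A + B)·(6) = -4 ⇒ B = \frac{13}{3}.
So c(n) = \left(\frac{13 n}{3} - 5\right) \cdot (6)^n.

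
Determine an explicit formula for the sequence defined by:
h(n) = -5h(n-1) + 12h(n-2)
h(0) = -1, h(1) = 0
Characteristic equation: x² + 5x - 12 = 0.
Discriminant Δ = (-5)² + 4·(12) = 73.
Roots r₁,₂ = (-5 ± √73)/2, so r₁ = - \frac{5}{2} + \frac{\sqrt{73}}{2}, r₂ = - \frac{\sqrt{73}}{2} - \frac{5}{2}.
General solution: h(n) = A·r₁^n + B·r₂^n.
From the initial conditions, A + B = -1 and r₁A + r₂B = 0.
Since r₁ - r₂ = √73: A = (0 - (-1)r₂)/√73 = - \frac{1}{2} - \frac{5 \sqrt{73}}{146}, and B = -1 - A = - \frac{1}{2} + \frac{5 \sqrt{73}}{146}.
So h(n) = \left(- \frac{1}{2} - \frac{5 \sqrt{73}}{146}\right)\left(- \frac{5}{2} + \frac{\sqrt{73}}{2}\right)^n + \left(- \frac{1}{2} + \frac{5 \sqrt{73}}{146}\right)\left(- \frac{\sqrt{73}}{2} - \frac{5}{2}\right)^n.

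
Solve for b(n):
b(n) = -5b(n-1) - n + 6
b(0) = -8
First-order linear with linear forcing.
Homogeneous solution: b_h(n) = A·(-5)^n.
Try particular b_p(n) = pn + q. Substituting:
  pn + q = -5(p(n-1) + q) - n + 6.
Matching the n-coefficient: p = -5p - 1 ⇒ p = - \frac{1}{6}.
Matching constants: q = 5p - 5q + 6 ⇒ q = \frac{31}{36}.
General: b(n) = A·(-5)^n - \frac{n}{6} + \frac{31}{36}.
Apply b(0) = -8: A + \frac{31}{36} = -8 ⇒ A = - \frac{319}{36}.
So b(n) = - \frac{319 \left(-5\right)^{n}}{36} - \frac{n}{6} + \frac{31}{36}.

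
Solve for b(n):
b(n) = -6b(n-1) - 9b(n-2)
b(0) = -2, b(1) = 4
Characteristic equation: x² + 6x + 9 = 0, which is (x - (-3))².
Repeated root r = -3.
General solution: b(n) = (A + Bn)·(-3)^n.
From b(0) = -2: A = -2.
From b(1) = 4: (A + B)·(-3) = 4 ⇒ B = \frac{2}{3}.
So b(n) = \left(\frac{2 n}{3} - 2\right) \cdot (-3)^n.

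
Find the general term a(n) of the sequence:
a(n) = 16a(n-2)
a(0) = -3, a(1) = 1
Characteristic equation: x² - 16 = 0, which factors as (x - (-4))(x - (4)) = 0.
Roots r₁ = -4, r₂ = 4 (distinct).
General solution: a(n) = A·(-4)^n + B·(4)^n.
From a(0) = -3: A + B = -3.
From a(1) = 1: -4A + 4B = 1.
Solving: A = - \frac{13}{8}, B = - \frac{11}{8}.
So a(n) = - \frac{13 \left(-4\right)^{n}}{8} - \frac{11 \cdot 4^{n}}{8}.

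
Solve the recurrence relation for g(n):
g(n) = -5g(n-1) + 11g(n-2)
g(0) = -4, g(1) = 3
Characteristic equation: x² + 5x - 11 = 0.
Discriminant Δ = (-5)² + 4·(11) = 69.
Roots r₁,₂ = (-5 ± √69)/2, so r₁ = - \frac{5}{2} + \frac{\sqrt{69}}{2}, r₂ = - \frac{\sqrt{69}}{2} - \frac{5}{2}.
General solution: g(n) = A·r₁^n + B·r₂^n.
From the initial conditions, A + B = -4 and r₁A + r₂B = 3.
Since r₁ - r₂ = √69: A = (3 - (-4)r₂)/√69 = -2 - \frac{7 \sqrt{69}}{69}, and B = -4 - A = -2 + \frac{7 \sqrt{69}}{69}.
So g(n) = \left(-2 - \frac{7 \sqrt{69}}{69}\right)\left(- \frac{5}{2} + \frac{\sqrt{69}}{2}\right)^n + \left(-2 + \frac{7 \sqrt{69}}{69}\right)\left(- \frac{\sqrt{69}}{2} - \frac{5}{2}\right)^n.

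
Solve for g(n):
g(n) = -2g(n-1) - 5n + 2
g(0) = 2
First-order linear with linear forcing.
Homogeneous solution: g_h(n) = A·(-2)^n.
Try particular g_p(n) = pn + q. Substituting:
  pn + q = -2(p(n-1) + q) - 5n + 2.
Matching the n-coefficient: p = -2p - 5 ⇒ p = - \frac{5}{3}.
Matching constants: q = 2p - 2q + 2 ⇒ q = - \frac{4}{9}.
General: g(n) = A·(-2)^n - \frac{5 n}{3} - \frac{4}{9}.
Apply g(0) = 2: A - \frac{4}{9} = 2 ⇒ A = \frac{22}{9}.
So g(n) = \frac{22 \left(-2\right)^{n}}{9} - \frac{5 n}{3} - \frac{4}{9}.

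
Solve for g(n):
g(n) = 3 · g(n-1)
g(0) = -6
Pure geometric recurrence with ratio 3.
By induction g(n) = g(0) · (3)^n = - 6 \cdot 3^{n}.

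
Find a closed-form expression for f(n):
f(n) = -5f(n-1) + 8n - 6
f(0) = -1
First-order linear with linear forcing.
Homogeneous solution: f_h(n) = A·(-5)^n.
Try particular f_p(n) = pn + q. Substituting:
  pn + q = -5(p(n-1) + q) + 8n - 6.
Matching the n-coefficient: p = -5p + 8 ⇒ p = \frac{4}{3}.
Matching constants: q = 5p - 5q - 6 ⇒ q = \frac{1}{9}.
General: f(n) = A·(-5)^n + \frac{4 n}{3} + \frac{1}{9}.
Apply f(0) = -1: A + \frac{1}{9} = -1 ⇒ A = - \frac{10}{9}.
So f(n) = - \frac{10 \left(-5\right)^{n}}{9} + \frac{4 n}{3} + \frac{1}{9}.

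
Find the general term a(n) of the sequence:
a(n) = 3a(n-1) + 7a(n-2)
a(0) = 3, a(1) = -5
Characteristic equation: x² - 3x - 7 = 0.
Discriminant Δ = (3)² + 4·(7) = 37.
Roots r₁,₂ = (3 ± √37)/2, so r₁ = \frac{3}{2} + \frac{\sqrt{37}}{2}, r₂ = \frac{3}{2} - \frac{\sqrt{37}}{2}.
General solution: a(n) = A·r₁^n + B·r₂^n.
From the initial conditions, A + B = 3 and r₁A + r₂B = -5.
Since r₁ - r₂ = √37: A = (-5 - (3)r₂)/√37 = \frac{3}{2} - \frac{19 \sqrt{37}}{74}, and B = 3 - A = \frac{3}{2} + \frac{19 \sqrt{37}}{74}.
So a(n) = \left(\frac{3}{2} - \frac{19 \sqrt{37}}{74}\right)\left(\frac{3}{2} + \frac{\sqrt{37}}{2}\right)^n + \left(\frac{3}{2} + \frac{19 \sqrt{37}}{74}\right)\left(\frac{3}{2} - \frac{\sqrt{37}}{2}\right)^n.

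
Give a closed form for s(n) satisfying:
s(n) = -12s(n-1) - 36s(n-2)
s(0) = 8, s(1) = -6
Characteristic equation: x² + 12x + 36 = 0, which is (x - (-6))².
Repeated root r = -6.
General solution: s(n) = (A + Bn)·(-6)^n.
From s(0) = 8: A = 8.
From s(1) = -6: (A + B)·(-6) = -6 ⇒ B = -7.
So s(n) = \left(8 - 7 n\right) \cdot (-6)^n.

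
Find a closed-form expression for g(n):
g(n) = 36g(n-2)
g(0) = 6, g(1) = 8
Characteristic equation: x² - 36 = 0, which factors as (x - (-6))(x - (6)) = 0.
Roots r₁ = -6, r₂ = 6 (distinct).
General solution: g(n) = A·(-6)^n + B·(6)^n.
From g(0) = 6: A + B = 6.
From g(1) = 8: -6A + 6B = 8.
Solving: A = \frac{7}{3}, B = \frac{11}{3}.
So g(n) = \frac{7 \left(-6\right)^{n}}{3} + \frac{11 \cdot 6^{n}}{3}.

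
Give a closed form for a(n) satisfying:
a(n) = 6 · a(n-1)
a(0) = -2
Pure geometric recurrence with ratio 6.
By induction a(n) = a(0) · (6)^n = - 2 \cdot 6^{n}.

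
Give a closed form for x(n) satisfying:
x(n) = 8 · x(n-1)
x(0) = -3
Pure geometric recurrence with ratio 8.
By induction x(n) = x(0) · (8)^n = - 3 \cdot 8^{n}.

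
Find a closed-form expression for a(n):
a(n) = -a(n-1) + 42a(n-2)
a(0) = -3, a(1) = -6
Characteristic equation: x² + x - 42 = 0, which factors as (x - (6))(x - (-7)) = 0.
Roots r₁ = 6, r₂ = -7 (distinct).
General solution: a(n) = A·(6)^n + B·(-7)^n.
From a(0) = -3: A + B = -3.
From a(1) = -6: 6A - 7B = -6.
Solving: A = - \frac{27}{13}, B = - \frac{12}{13}.
So a(n) = - \frac{12 \left(-7\right)^{n}}{13} - \frac{27 \cdot 6^{n}}{13}.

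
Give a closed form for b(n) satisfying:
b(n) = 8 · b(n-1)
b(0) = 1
Pure geometric recurrence with ratio 8.
By induction b(n) = b(0) · (8)^n = 8^{n}.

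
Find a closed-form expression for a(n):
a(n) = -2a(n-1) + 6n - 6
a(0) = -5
First-order linear with linear forcing.
Homogeneous solution: a_h(n) = A·(-2)^n.
Try particular a_p(n) = pn + q. Substituting:
  pn + q = -2(p(n-1) + q) + 6n - 6.
Matching the n-coefficient: p = -2p + 6 ⇒ p = 2.
Matching constants: q = 2p - 2q - 6 ⇒ q = - \frac{2}{3}.
General: a(n) = A·(-2)^n + 2 n - \frac{2}{3}.
Apply a(0) = -5: A - \frac{2}{3} = -5 ⇒ A = - \frac{13}{3}.
So a(n) = - \frac{13 \left(-2\right)^{n}}{3} + 2 n - \frac{2}{3}.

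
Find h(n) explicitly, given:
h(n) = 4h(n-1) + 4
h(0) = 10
First-order linear non-homogeneous.
Homogeneous solution: h_h(n) = A·(4)^n.
Try constant particular solution h_p = K: K = 4K + 4 ⇒ K = - \frac{4}{3}.
General: h(n) = A·(4)^n - \frac{4}{3}.
Apply h(0) = 10: A - \frac{4}{3} = 10 ⇒ A = \frac{34}{3}.
So h(n) = \frac{34 \cdot 4^{n}}{3} - \frac{4}{3}.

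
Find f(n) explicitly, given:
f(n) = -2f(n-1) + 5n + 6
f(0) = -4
First-order linear with linear forcing.
Homogeneous solution: f_h(n) = A·(-2)^n.
Try particular f_p(n) = pn + q. Substituting:
  pn + q = -2(p(n-1) + q) + 5n + 6.
Matching the n-coefficient: p = -2p + 5 ⇒ p = \frac{5}{3}.
Matching constants: q = 2p - 2q + 6 ⇒ q = \frac{28}{9}.
General: f(n) = A·(-2)^n + \frac{5 n}{3} + \frac{28}{9}.
Apply f(0) = -4: A + \frac{28}{9} = -4 ⇒ A = - \frac{64}{9}.
So f(n) = - \frac{64 \left(-2\right)^{n}}{9} + \frac{5 n}{3} + \frac{28}{9}.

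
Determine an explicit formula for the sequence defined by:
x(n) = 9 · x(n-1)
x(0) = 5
Pure geometric recurrence with ratio 9.
By induction x(n) = x(0) · (9)^n = 5 \cdot 9^{n}.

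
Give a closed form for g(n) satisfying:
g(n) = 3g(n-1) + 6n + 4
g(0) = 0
First-order linear with linear forcing.
Homogeneous solution: g_h(n) = A·(3)^n.
Try particular g_p(n) = pn + q. Substituting:
  pn + q = 3(p(n-1) + q) + 6n + 4.
Matching the n-coefficient: p = 3p + 6 ⇒ p = -3.
Matching constants: q = -3p + 3q + 4 ⇒ q = - \frac{13}{2}.
General: g(n) = A·(3)^n - 3 n - \frac{13}{2}.
Apply g(0) = 0: A - \frac{13}{2} = 0 ⇒ A = \frac{13}{2}.
So g(n) = \frac{13 \cdot 3^{n}}{2} - 3 n - \frac{13}{2}.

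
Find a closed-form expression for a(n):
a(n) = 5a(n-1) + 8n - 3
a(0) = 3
First-order linear with linear forcing.
Homogeneous solution: a_h(n) = A·(5)^n.
Try particular a_p(n) = pn + q. Substituting:
  pn + q = 5(p(n-1) + q) + 8n - 3.
Matching the n-coefficient: p = 5p + 8 ⇒ p = -2.
Matching constants: q = -5p + 5q - 3 ⇒ q = - \frac{7}{4}.
General: a(n) = A·(5)^n - 2 n - \frac{7}{4}.
Apply a(0) = 3: A - \frac{7}{4} = 3 ⇒ A = \frac{19}{4}.
So a(n) = \frac{19 \cdot 5^{n}}{4} - 2 n - \frac{7}{4}.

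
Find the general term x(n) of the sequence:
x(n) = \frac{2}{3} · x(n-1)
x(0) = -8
Pure geometric recurrence with ratio \frac{2}{3}.
By induction x(n) = x(0) · (\frac{2}{3})^n = - 8 \left(\frac{2}{3}\right)^{n}.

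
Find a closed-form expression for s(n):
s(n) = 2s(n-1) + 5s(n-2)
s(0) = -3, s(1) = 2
Characteristic equation: x² - 2x - 5 = 0.
Discriminant Δ = (2)² + 4·(5) = 24.
Roots r₁,₂ = (2 ± √24)/2, so r₁ = 1 + \sqrt{6}, r₂ = 1 - \sqrt{6}.
General solution: s(n) = A·r₁^n + B·r₂^n.
From the initial conditions, A + B = -3 and r₁A + r₂B = 2.
Since r₁ - r₂ = √24: A = (2 - (-3)r₂)/√24 = - \frac{3}{2} + \frac{5 \sqrt{6}}{12}, and B = -3 - A = - \frac{3}{2} - \frac{5 \sqrt{6}}{12}.
So s(n) = \left(- \frac{3}{2} + \frac{5 \sqrt{6}}{12}\right)\left(1 + \sqrt{6}\right)^n + \left(- \frac{3}{2} - \frac{5 \sqrt{6}}{12}\right)\left(1 - \sqrt{6}\right)^n.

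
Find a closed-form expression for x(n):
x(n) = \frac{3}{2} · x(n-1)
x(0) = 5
Pure geometric recurrence with ratio \frac{3}{2}.
By induction x(n) = x(0) · (\frac{3}{2})^n = 5 \left(\frac{3}{2}\right)^{n}.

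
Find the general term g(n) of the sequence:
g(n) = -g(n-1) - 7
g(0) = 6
First-order linear non-homogeneous.
Homogeneous solution: g_h(n) = A·(-1)^n.
Try constant particular solution g_p = K: K = -K - 7 ⇒ K = - \frac{7}{2}.
General: g(n) = A·(-1)^n - \frac{7}{2}.
Apply g(0) = 6: A - \frac{7}{2} = 6 ⇒ A = \frac{19}{2}.
So g(n) = \frac{19 \left(-1\right)^{n}}{2} - \frac{7}{2}.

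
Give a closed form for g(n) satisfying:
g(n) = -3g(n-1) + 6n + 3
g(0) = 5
First-order linear with linear forcing.
Homogeneous solution: g_h(n) = A·(-3)^n.
Try particular g_p(n) = pn + q. Substituting:
  pn + q = -3(p(n-1) + q) + 6n + 3.
Matching the n-coefficient: p = -3p + 6 ⇒ p = \frac{3}{2}.
Matching constants: q = 3p - 3q + 3 ⇒ q = \frac{15}{8}.
General: g(n) = A·(-3)^n + \frac{3 n}{2} + \frac{15}{8}.
Apply g(0) = 5: A + \frac{15}{8} = 5 ⇒ A = \frac{25}{8}.
So g(n) = \frac{25 \left(-3\right)^{n}}{8} + \frac{3 n}{2} + \frac{15}{8}.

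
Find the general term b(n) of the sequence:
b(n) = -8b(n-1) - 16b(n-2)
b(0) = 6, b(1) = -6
Characteristic equation: x² + 8x + 16 = 0, which is (x - (-4))².
Repeated root r = -4.
General solution: b(n) = (A + Bn)·(-4)^n.
From b(0) = 6: A = 6.
From b(1) = -6: (A + B)·(-4) = -6 ⇒ B = - \frac{9}{2}.
So b(n) = \left(6 - \frac{9 n}{2}\right) \cdot (-4)^n.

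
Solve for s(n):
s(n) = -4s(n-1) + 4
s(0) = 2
First-order linear non-homogeneous.
Homogeneous solution: s_h(n) = A·(-4)^n.
Try constant particular solution s_p = K: K = -4K + 4 ⇒ K = \frac{4}{5}.
General: s(n) = A·(-4)^n + \frac{4}{5}.
Apply s(0) = 2: A + \frac{4}{5} = 2 ⇒ A = \frac{6}{5}.
So s(n) = \frac{6 \left(-4\right)^{n}}{5} + \frac{4}{5}.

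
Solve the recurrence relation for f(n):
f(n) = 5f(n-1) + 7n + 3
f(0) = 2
First-order linear with linear forcing.
Homogeneous solution: f_h(n) = A·(5)^n.
Try particular f_p(n) = pn + q. Substituting:
  pn + q = 5(p(n-1) + q) + 7n + 3.
Matching the n-coefficient: p = 5p + 7 ⇒ p = - \frac{7}{4}.
Matching constants: q = -5p + 5q + 3 ⇒ q = - \frac{47}{16}.
General: f(n) = A·(5)^n - \frac{7 n}{4} - \frac{47}{16}.
Apply f(0) = 2: A - \frac{47}{16} = 2 ⇒ A = \frac{79}{16}.
So f(n) = \frac{79 \cdot 5^{n}}{16} - \frac{7 n}{4} - \frac{47}{16}.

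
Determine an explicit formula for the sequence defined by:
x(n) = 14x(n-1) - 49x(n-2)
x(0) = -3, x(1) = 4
Characteristic equation: x² - 14x + 49 = 0, which is (x - (7))².
Repeated root r = 7.
General solution: x(n) = (A + Bn)·(7)^n.
From x(0) = -3: A = -3.
From x(1) = 4: (A + B)·(7) = 4 ⇒ B = \frac{25}{7}.
So x(n) = \left(\frac{25 n}{7} - 3\right) \cdot (7)^n.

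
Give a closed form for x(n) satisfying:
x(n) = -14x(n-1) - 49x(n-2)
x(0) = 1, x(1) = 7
Characteristic equation: x² + 14x + 49 = 0, which is (x - (-7))².
Repeated root r = -7.
General solution: x(n) = (A + Bn)·(-7)^n.
From x(0) = 1: A = 1.
From x(1) = 7: (A + B)·(-7) = 7 ⇒ B = -2.
So x(n) = \left(1 - 2 n\right) \cdot (-7)^n.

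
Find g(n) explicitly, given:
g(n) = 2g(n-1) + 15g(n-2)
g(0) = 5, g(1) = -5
Characteristic equation: x² - 2x - 15 = 0, which factors as (x - (-3))(x - (5)) = 0.
Roots r₁ = -3, r₂ = 5 (distinct).
General solution: g(n) = A·(-3)^n + B·(5)^n.
From g(0) = 5: A + B = 5.
From g(1) = -5: -3A + 5B = -5.
Solving: A = \frac{15}{4}, B = \frac{5}{4}.
So g(n) = \frac{15 \left(-3\right)^{n}}{4} + \frac{5 \cdot 5^{n}}{4}.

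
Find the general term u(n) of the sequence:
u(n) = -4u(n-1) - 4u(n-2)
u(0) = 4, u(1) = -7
Characteristic equation: x² + 4x + 4 = 0, which is (x - (-2))².
Repeated root r = -2.
General solution: u(n) = (A + Bn)·(-2)^n.
From u(0) = 4: A = 4.
From u(1) = -7: (A + B)·(-2) = -7 ⇒ B = - \frac{1}{2}.
So u(n) = \left(4 - \frac{n}{2}\right) \cdot (-2)^n.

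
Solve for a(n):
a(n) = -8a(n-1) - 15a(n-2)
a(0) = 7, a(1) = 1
Characteristic equation: x² + 8x + 15 = 0, which factors as (x - (-3))(x - (-5)) = 0.
Roots r₁ = -3, r₂ = -5 (distinct).
General solution: a(n) = A·(-3)^n + B·(-5)^n.
From a(0) = 7: A + B = 7.
From a(1) = 1: -3A - 5B = 1.
Solving: A = 18, B = -11.
So a(n) = 18 \left(-3\right)^{n} - 11 \left(-5\right)^{n}.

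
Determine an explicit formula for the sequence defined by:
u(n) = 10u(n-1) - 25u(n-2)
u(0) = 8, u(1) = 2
Characteristic equation: x² - 10x + 25 = 0, which is (x - (5))².
Repeated root r = 5.
General solution: u(n) = (A + Bn)·(5)^n.
From u(0) = 8: A = 8.
From u(1) = 2: (A + B)·(5) = 2 ⇒ B = - \frac{38}{5}.
So u(n) = \left(8 - \frac{38 n}{5}\right) \cdot (5)^n.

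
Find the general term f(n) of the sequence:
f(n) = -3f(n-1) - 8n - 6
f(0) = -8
First-order linear with linear forcing.
Homogeneous solution: f_h(n) = A·(-3)^n.
Try particular f_p(n) = pn + q. Substituting:
  pn + q = -3(p(n-1) + q) - 8n - 6.
Matching the n-coefficient: p = -3p - 8 ⇒ p = -2.
Matching constants: q = 3p - 3q - 6 ⇒ q = -3.
General: f(n) = A·(-3)^n - 2 n - 3.
Apply f(0) = -8: A - 3 = -8 ⇒ A = -5.
So f(n) = - 5 \left(-3\right)^{n} - 2 n - 3.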